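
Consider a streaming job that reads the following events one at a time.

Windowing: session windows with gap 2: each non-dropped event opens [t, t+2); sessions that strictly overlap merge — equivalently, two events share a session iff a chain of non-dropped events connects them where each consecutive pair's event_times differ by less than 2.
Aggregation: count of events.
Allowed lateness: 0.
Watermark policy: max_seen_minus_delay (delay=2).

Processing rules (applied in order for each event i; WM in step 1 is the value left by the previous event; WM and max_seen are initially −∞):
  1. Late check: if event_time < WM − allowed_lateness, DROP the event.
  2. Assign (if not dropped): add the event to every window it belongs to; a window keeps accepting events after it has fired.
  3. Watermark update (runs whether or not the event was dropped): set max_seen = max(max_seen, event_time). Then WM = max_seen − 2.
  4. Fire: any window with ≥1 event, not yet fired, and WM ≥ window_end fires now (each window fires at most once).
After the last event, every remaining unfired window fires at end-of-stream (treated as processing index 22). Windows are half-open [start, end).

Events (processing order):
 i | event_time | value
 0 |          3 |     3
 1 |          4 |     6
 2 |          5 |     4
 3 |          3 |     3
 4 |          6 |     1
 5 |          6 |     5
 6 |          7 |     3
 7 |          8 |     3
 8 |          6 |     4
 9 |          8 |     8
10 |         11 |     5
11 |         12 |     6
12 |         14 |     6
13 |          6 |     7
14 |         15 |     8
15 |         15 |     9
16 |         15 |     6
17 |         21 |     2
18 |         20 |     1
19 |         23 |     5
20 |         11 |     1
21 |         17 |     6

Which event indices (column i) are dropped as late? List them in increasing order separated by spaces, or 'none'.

13 20 21

i=0 t=3 v=3: → [3,5); WM=1
i=1 t=4 v=6: → [3,6); WM=2
i=2 t=5 v=4: → [3,7); WM=3
i=3 t=3 v=3: → [3,7); WM=3
i=4 t=6 v=1: → [3,8); WM=4
i=5 t=6 v=5: → [3,8); WM=4
i=6 t=7 v=3: → [3,9); WM=5
i=7 t=8 v=3: → [3,10); WM=6
i=8 t=6 v=4: → [3,10); WM=6
i=9 t=8 v=8: → [3,10); WM=6
i=10 t=11 v=5: → [11,13); WM=9
i=11 t=12 v=6: → [11,14); WM=10
i=12 t=14 v=6: → [14,16); WM=12
i=13 t=6 v=7: DROP (t<12-0); WM=12
i=14 t=15 v=8: → [14,17); WM=13
i=15 t=15 v=9: → [14,17); WM=13
i=16 t=15 v=6: → [14,17); WM=13
i=17 t=21 v=2: → [21,23); WM=19
i=18 t=20 v=1: → [20,23); WM=19
i=19 t=23 v=5: → [23,25); WM=21
i=20 t=11 v=1: DROP (t<21-0); WM=21
i=21 t=17 v=6: DROP (t<21-0); WM=21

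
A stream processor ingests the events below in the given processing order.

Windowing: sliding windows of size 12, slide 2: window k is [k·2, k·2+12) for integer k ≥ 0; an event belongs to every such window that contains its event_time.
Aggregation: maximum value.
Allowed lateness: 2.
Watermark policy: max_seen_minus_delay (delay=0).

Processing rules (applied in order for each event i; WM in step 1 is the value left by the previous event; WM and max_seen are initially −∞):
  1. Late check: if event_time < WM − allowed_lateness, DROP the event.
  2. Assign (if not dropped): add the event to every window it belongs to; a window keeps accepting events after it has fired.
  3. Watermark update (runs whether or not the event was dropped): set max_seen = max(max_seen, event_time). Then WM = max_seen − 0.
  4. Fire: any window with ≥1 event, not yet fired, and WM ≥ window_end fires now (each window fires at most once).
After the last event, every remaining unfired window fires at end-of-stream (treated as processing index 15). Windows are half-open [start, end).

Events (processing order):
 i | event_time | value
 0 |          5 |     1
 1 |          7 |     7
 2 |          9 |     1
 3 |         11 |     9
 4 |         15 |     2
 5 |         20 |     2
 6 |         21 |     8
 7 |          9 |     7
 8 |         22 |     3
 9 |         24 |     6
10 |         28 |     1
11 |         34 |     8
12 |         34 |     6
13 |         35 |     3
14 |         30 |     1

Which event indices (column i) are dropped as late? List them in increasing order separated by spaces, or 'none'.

i=0 t=5 v=1: → [4,16),[2,14),[0,12); WM=5
i=1 t=7 v=7: → [6,18),[4,16),[2,14),[0,12); WM=7
i=2 t=9 v=1: → [8,20),[6,18),[4,16),[2,14),[0,12); WM=9
i=3 t=11 v=9: → [10,22),[8,20),[6,18),[4,16),[2,14),[0,12); WM=11
i=4 t=15 v=2: → [14,26),[12,24),[10,22),[8,20),[6,18),[4,16); WM=15; [0,12) fires=9 [2,14) fires=9
i=5 t=20 v=2: → [20,32),[18,30),[16,28),[14,26),[12,24),[10,22); WM=20; [4,16) fires=9 [6,18) fires=9 [8,20) fires=9
i=6 t=21 v=8: → [20,32),[18,30),[16,28),[14,26),[12,24),[10,22); WM=21
i=7 t=9 v=7: DROP (t<21-2); WM=21
i=8 t=22 v=3: → [22,34),[20,32),[18,30),[16,28),[14,26),[12,24); WM=22; [10,22) fires=9
i=9 t=24 v=6: → [24,36),[22,34),[20,32),[18,30),[16,28),[14,26); WM=24; [12,24) fires=8
i=10 t=28 v=1: → [28,40),[26,38),[24,36),[22,34),[20,32),[18,30); WM=28; [14,26) fires=8 [16,28) fires=8
i=11 t=34 v=8: → [34,46),[32,44),[30,42),[28,40),[26,38),[24,36); WM=34; [18,30) fires=8 [20,32) fires=8 [22,34) fires=6
i=12 t=34 v=6: → [34,46),[32,44),[30,42),[28,40),[26,38),[24,36); WM=34
i=13 t=35 v=3: → [34,46),[32,44),[30,42),[28,40),[26,38),[24,36); WM=35
i=14 t=30 v=1: DROP (t<35-2); WM=35

7 14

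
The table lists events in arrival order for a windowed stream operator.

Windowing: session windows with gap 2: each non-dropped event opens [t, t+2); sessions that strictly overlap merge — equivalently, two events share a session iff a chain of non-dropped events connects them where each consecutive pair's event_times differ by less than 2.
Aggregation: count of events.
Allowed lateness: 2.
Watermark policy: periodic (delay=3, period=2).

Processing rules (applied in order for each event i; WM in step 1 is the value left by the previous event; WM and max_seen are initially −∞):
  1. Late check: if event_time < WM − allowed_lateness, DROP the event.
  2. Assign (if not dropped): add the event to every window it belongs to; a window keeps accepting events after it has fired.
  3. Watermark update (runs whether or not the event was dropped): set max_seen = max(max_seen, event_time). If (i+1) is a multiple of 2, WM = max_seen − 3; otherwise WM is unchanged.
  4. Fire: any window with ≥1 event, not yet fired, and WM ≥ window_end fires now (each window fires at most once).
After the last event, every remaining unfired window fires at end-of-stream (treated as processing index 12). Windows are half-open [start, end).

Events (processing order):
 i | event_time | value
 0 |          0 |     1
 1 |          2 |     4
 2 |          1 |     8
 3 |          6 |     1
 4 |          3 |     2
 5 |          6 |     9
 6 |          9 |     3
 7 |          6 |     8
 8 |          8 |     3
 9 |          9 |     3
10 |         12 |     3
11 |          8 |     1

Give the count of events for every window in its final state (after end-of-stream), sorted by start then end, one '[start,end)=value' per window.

i=0 t=0 v=1: → [0,2); WM=−∞
i=1 t=2 v=4: → [2,4); WM=-1
i=2 t=1 v=8: → [0,4); WM=-1
i=3 t=6 v=1: → [6,8); WM=3
i=4 t=3 v=2: → [0,5); WM=3
i=5 t=6 v=9: → [6,8); WM=3
i=6 t=9 v=3: → [9,11); WM=3
i=7 t=6 v=8: → [6,8); WM=6
i=8 t=8 v=3: → [8,11); WM=6
i=9 t=9 v=3: → [8,11); WM=6
i=10 t=12 v=3: → [12,14); WM=6
i=11 t=8 v=1: → [8,11); WM=9

[0,5)=4 [6,8)=3 [8,11)=4 [12,14)=1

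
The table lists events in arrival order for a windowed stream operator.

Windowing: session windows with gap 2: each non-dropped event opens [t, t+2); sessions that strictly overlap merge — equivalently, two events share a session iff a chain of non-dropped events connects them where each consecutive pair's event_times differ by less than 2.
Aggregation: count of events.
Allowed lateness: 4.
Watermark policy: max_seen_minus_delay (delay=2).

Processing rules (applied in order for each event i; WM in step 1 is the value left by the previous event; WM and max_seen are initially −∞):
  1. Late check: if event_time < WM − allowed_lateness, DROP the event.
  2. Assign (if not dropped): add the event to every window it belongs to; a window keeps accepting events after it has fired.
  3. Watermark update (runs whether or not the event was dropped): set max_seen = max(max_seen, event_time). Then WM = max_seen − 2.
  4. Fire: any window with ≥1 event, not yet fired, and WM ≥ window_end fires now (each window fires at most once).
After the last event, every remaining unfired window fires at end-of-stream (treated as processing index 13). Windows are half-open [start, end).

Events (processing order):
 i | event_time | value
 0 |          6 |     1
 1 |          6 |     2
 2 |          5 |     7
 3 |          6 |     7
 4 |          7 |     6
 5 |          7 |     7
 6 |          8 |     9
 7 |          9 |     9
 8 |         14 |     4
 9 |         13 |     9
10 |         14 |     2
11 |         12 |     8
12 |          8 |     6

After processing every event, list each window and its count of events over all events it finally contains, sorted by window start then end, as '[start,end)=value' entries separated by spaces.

i=0 t=6 v=1: → [6,8); WM=4
i=1 t=6 v=2: → [6,8); WM=4
i=2 t=5 v=7: → [5,8); WM=4
i=3 t=6 v=7: → [5,8); WM=4
i=4 t=7 v=6: → [5,9); WM=5
i=5 t=7 v=7: → [5,9); WM=5
i=6 t=8 v=9: → [5,10); WM=6
i=7 t=9 v=9: → [5,11); WM=7
i=8 t=14 v=4: → [14,16); WM=12
i=9 t=13 v=9: → [13,16); WM=12
i=10 t=14 v=2: → [13,16); WM=12
i=11 t=12 v=8: → [12,16); WM=12
i=12 t=8 v=6: → [5,11); WM=12

[5,11)=9 [12,16)=4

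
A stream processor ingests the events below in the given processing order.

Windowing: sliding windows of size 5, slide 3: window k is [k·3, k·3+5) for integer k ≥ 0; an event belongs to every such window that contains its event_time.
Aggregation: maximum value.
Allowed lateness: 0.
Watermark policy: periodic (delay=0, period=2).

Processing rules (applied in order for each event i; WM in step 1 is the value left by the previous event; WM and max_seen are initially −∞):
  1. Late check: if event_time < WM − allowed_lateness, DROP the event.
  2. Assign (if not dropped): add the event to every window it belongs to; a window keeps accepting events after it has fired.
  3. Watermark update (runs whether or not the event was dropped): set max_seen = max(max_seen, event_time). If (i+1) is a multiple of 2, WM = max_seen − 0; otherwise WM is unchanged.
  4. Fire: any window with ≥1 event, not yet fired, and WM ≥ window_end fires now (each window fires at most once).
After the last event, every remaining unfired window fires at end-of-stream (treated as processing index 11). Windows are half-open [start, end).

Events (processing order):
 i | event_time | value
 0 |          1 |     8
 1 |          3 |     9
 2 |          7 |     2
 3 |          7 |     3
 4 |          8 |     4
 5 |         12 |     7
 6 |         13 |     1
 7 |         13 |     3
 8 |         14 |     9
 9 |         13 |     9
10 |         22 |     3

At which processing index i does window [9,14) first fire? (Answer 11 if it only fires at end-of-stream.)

i=0 t=1 v=8: → [0,5); WM=−∞
i=1 t=3 v=9: → [3,8),[0,5); WM=3
i=2 t=7 v=2: → [6,11),[3,8); WM=3
i=3 t=7 v=3: → [6,11),[3,8); WM=7; [0,5) fires=9
i=4 t=8 v=4: → [6,11); WM=7
i=5 t=12 v=7: → [12,17),[9,14); WM=12; [3,8) fires=9 [6,11) fires=4
i=6 t=13 v=1: → [12,17),[9,14); WM=12
i=7 t=13 v=3: → [12,17),[9,14); WM=13
i=8 t=14 v=9: → [12,17); WM=13
i=9 t=13 v=9: → [12,17),[9,14); WM=14; [9,14) fires=9
i=10 t=22 v=3: → [21,26),[18,23); WM=14

9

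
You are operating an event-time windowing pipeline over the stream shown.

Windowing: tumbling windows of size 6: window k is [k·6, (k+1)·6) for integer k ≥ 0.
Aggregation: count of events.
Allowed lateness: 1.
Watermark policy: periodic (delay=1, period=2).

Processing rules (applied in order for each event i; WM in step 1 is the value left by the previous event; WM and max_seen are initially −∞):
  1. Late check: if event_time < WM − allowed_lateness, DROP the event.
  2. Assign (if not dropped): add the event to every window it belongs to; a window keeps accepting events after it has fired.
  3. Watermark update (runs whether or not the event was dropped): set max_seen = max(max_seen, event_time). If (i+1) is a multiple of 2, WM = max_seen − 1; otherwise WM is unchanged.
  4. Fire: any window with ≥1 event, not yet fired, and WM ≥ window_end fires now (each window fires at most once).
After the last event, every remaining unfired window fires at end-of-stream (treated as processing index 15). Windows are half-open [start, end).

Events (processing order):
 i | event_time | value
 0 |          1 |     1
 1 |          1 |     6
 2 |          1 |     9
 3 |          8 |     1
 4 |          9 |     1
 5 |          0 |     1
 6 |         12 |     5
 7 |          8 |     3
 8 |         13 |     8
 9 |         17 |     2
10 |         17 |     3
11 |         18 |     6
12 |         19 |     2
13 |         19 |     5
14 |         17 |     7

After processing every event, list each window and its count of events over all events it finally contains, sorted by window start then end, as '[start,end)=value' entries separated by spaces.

[0,6)=3 [6,12)=3 [12,18)=5 [18,24)=3

i=0 t=1 v=1: → [0,6); WM=−∞
i=1 t=1 v=6: → [0,6); WM=0
i=2 t=1 v=9: → [0,6); WM=0
i=3 t=8 v=1: → [6,12); WM=7; [0,6) fires=3
i=4 t=9 v=1: → [6,12); WM=7
i=5 t=0 v=1: DROP (t<7-1); WM=8
i=6 t=12 v=5: → [12,18); WM=8
i=7 t=8 v=3: → [6,12); WM=11
i=8 t=13 v=8: → [12,18); WM=11
i=9 t=17 v=2: → [12,18); WM=16; [6,12) fires=3
i=10 t=17 v=3: → [12,18); WM=16
i=11 t=18 v=6: → [18,24); WM=17
i=12 t=19 v=2: → [18,24); WM=17
i=13 t=19 v=5: → [18,24); WM=18; [12,18) fires=4
i=14 t=17 v=7: → [12,18); WM=18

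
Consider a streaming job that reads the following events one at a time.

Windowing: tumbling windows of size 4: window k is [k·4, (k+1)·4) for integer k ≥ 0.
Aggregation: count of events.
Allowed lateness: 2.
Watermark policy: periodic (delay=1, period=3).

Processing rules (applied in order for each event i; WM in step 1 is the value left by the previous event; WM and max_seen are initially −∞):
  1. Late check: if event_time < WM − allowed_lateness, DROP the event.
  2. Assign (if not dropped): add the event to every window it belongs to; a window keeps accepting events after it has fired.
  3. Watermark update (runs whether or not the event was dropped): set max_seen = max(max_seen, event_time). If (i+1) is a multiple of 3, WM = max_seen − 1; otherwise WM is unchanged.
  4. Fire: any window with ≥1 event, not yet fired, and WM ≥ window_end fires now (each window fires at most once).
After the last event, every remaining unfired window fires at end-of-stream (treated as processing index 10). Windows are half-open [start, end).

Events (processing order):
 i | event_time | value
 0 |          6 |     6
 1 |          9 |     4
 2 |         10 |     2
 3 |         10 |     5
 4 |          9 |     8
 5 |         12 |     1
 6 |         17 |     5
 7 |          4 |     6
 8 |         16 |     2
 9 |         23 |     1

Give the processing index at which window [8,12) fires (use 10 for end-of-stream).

8

i=0 t=6 v=6: → [4,8); WM=−∞
i=1 t=9 v=4: → [8,12); WM=−∞
i=2 t=10 v=2: → [8,12); WM=9; [4,8) fires=1
i=3 t=10 v=5: → [8,12); WM=9
i=4 t=9 v=8: → [8,12); WM=9
i=5 t=12 v=1: → [12,16); WM=11
i=6 t=17 v=5: → [16,20); WM=11
i=7 t=4 v=6: DROP (t<11-2); WM=11
i=8 t=16 v=2: → [16,20); WM=16; [8,12) fires=4 [12,16) fires=1
i=9 t=23 v=1: → [20,24); WM=16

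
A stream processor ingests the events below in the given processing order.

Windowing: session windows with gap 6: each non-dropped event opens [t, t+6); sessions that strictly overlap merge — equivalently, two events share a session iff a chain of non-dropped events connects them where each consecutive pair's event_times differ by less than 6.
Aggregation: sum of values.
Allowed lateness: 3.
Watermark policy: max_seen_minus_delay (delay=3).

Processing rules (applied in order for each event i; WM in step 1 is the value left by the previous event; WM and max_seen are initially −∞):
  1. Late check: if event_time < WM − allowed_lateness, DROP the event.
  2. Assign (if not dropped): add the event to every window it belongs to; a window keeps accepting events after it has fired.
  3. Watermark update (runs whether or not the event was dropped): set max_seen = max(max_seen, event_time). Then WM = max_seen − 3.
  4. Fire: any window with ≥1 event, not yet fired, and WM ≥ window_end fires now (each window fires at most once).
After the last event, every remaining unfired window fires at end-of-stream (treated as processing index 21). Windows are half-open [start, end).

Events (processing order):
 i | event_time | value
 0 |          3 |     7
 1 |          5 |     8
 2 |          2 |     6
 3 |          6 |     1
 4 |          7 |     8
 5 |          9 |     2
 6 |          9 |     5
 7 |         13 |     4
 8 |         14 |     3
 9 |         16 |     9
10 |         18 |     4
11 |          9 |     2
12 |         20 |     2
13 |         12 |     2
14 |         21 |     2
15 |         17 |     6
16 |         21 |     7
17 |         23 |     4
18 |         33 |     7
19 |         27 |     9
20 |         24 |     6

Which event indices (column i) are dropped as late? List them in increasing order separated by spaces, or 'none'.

11 13 20

i=0 t=3 v=7: → [3,9); WM=0
i=1 t=5 v=8: → [3,11); WM=2
i=2 t=2 v=6: → [2,11); WM=2
i=3 t=6 v=1: → [2,12); WM=3
i=4 t=7 v=8: → [2,13); WM=4
i=5 t=9 v=2: → [2,15); WM=6
i=6 t=9 v=5: → [2,15); WM=6
i=7 t=13 v=4: → [2,19); WM=10
i=8 t=14 v=3: → [2,20); WM=11
i=9 t=16 v=9: → [2,22); WM=13
i=10 t=18 v=4: → [2,24); WM=15
i=11 t=9 v=2: DROP (t<15-3); WM=15
i=12 t=20 v=2: → [2,26); WM=17
i=13 t=12 v=2: DROP (t<17-3); WM=17
i=14 t=21 v=2: → [2,27); WM=18
i=15 t=17 v=6: → [2,27); WM=18
i=16 t=21 v=7: → [2,27); WM=18
i=17 t=23 v=4: → [2,29); WM=20
i=18 t=33 v=7: → [33,39); WM=30
i=19 t=27 v=9: → [2,33); WM=30
i=20 t=24 v=6: DROP (t<30-3); WM=30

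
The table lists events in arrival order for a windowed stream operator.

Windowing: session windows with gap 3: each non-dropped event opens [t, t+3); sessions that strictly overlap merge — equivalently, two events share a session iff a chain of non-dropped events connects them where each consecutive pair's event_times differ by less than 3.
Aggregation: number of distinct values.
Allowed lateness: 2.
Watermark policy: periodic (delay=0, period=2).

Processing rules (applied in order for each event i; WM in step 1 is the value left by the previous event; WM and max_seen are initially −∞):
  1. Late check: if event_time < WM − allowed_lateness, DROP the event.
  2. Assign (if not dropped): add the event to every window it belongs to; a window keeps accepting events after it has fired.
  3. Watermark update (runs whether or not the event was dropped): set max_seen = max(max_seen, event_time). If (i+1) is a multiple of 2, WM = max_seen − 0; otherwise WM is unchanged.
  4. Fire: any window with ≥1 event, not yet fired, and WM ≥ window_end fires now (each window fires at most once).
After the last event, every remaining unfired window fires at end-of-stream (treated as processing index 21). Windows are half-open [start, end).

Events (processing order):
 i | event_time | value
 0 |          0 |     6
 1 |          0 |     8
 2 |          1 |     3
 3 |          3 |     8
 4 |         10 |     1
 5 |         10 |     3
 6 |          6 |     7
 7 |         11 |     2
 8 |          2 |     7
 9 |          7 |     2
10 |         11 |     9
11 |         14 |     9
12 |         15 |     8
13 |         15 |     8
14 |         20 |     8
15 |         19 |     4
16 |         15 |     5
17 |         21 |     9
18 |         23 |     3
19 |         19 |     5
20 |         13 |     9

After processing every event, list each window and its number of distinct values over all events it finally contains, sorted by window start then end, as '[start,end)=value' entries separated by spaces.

[0,6)=3 [10,14)=4 [14,18)=2 [19,26)=5

i=0 t=0 v=6: → [0,3); WM=−∞
i=1 t=0 v=8: → [0,3); WM=0
i=2 t=1 v=3: → [0,4); WM=0
i=3 t=3 v=8: → [0,6); WM=3
i=4 t=10 v=1: → [10,13); WM=3
i=5 t=10 v=3: → [10,13); WM=10
i=6 t=6 v=7: DROP (t<10-2); WM=10
i=7 t=11 v=2: → [10,14); WM=11
i=8 t=2 v=7: DROP (t<11-2); WM=11
i=9 t=7 v=2: DROP (t<11-2); WM=11
i=10 t=11 v=9: → [10,14); WM=11
i=11 t=14 v=9: → [14,17); WM=14
i=12 t=15 v=8: → [14,18); WM=14
i=13 t=15 v=8: → [14,18); WM=15
i=14 t=20 v=8: → [20,23); WM=15
i=15 t=19 v=4: → [19,23); WM=20
i=16 t=15 v=5: DROP (t<20-2); WM=20
i=17 t=21 v=9: → [19,24); WM=21
i=18 t=23 v=3: → [19,26); WM=21
i=19 t=19 v=5: → [19,26); WM=23
i=20 t=13 v=9: DROP (t<23-2); WM=23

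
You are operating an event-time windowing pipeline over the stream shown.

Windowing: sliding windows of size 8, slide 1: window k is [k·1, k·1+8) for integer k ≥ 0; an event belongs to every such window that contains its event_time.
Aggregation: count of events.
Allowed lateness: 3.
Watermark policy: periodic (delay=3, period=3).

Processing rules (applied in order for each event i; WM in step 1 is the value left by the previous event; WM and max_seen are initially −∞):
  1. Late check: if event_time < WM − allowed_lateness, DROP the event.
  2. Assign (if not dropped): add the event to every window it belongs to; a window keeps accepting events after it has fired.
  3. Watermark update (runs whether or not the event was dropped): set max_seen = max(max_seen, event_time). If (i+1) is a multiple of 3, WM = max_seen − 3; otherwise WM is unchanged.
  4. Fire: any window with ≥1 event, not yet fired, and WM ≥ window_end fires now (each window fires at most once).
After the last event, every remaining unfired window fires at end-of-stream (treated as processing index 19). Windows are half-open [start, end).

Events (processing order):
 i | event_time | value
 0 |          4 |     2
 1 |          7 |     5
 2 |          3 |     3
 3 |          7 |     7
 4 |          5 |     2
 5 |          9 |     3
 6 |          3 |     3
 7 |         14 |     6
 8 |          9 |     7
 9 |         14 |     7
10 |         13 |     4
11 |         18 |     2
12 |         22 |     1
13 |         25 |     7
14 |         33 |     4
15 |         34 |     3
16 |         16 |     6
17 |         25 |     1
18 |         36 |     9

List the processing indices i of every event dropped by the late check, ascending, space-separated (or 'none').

16 17

i=0 t=4 v=2: → [4,12),[3,11),[2,10),[1,9),[0,8); WM=−∞
i=1 t=7 v=5: → [7,15),[6,14),[5,13),[4,12),[3,11),[2,10),[1,9),[0,8); WM=−∞
i=2 t=3 v=3: → [3,11),[2,10),[1,9),[0,8); WM=4
i=3 t=7 v=7: → [7,15),[6,14),[5,13),[4,12),[3,11),[2,10),[1,9),[0,8); WM=4
i=4 t=5 v=2: → [5,13),[4,12),[3,11),[2,10),[1,9),[0,8); WM=4
i=5 t=9 v=3: → [9,17),[8,16),[7,15),[6,14),[5,13),[4,12),[3,11),[2,10); WM=6
i=6 t=3 v=3: → [3,11),[2,10),[1,9),[0,8); WM=6
i=7 t=14 v=6: → [14,22),[13,21),[12,20),[11,19),[10,18),[9,17),[8,16),[7,15); WM=6
i=8 t=9 v=7: → [9,17),[8,16),[7,15),[6,14),[5,13),[4,12),[3,11),[2,10); WM=11; [0,8) fires=6 [1,9) fires=6 [2,10) fires=8 [3,11) fires=8
i=9 t=14 v=7: → [14,22),[13,21),[12,20),[11,19),[10,18),[9,17),[8,16),[7,15); WM=11
i=10 t=13 v=4: → [13,21),[12,20),[11,19),[10,18),[9,17),[8,16),[7,15),[6,14); WM=11
i=11 t=18 v=2: → [18,26),[17,25),[16,24),[15,23),[14,22),[13,21),[12,20),[11,19); WM=15; [4,12) fires=6 [5,13) fires=5 [6,14) fires=5 [7,15) fires=7
i=12 t=22 v=1: → [22,30),[21,29),[20,28),[19,27),[18,26),[17,25),[16,24),[15,23); WM=15
i=13 t=25 v=7: → [25,33),[24,32),[23,31),[22,30),[21,29),[20,28),[19,27),[18,26); WM=15
i=14 t=33 v=4: → [33,41),[32,40),[31,39),[30,38),[29,37),[28,36),[27,35),[26,34); WM=30; [8,16) fires=5 [9,17) fires=5 [10,18) fires=3 [11,19) fires=4 [12,20) fires=4 [13,21) fires=4 [14,22) fires=3 [15,23) fires=2 [16,24) fires=2 [17,25) fires=2 [18,26) fires=3 [19,27) fires=2 [20,28) fires=2 [21,29) fires=2 [22,30) fires=2
i=15 t=34 v=3: → [34,42),[33,41),[32,40),[31,39),[30,38),[29,37),[28,36),[27,35); WM=30
i=16 t=16 v=6: DROP (t<30-3); WM=30
i=17 t=25 v=1: DROP (t<30-3); WM=31; [23,31) fires=1
i=18 t=36 v=9: → [36,44),[35,43),[34,42),[33,41),[32,40),[31,39),[30,38),[29,37); WM=31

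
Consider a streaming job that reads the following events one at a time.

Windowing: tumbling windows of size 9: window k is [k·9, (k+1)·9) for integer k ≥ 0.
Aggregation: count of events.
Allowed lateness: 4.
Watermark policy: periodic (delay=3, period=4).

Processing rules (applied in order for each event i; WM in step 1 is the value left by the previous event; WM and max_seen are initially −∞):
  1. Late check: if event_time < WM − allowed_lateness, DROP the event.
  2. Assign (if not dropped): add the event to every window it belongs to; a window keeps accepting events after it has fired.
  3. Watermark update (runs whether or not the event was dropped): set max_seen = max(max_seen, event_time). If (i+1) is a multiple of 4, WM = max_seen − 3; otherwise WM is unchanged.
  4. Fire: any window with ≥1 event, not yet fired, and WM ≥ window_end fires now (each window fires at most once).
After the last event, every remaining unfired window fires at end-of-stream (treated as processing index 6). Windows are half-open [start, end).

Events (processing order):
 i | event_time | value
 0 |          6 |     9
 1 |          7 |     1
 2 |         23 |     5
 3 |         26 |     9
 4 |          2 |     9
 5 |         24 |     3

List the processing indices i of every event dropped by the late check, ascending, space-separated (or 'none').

i=0 t=6 v=9: → [0,9); WM=−∞
i=1 t=7 v=1: → [0,9); WM=−∞
i=2 t=23 v=5: → [18,27); WM=−∞
i=3 t=26 v=9: → [18,27); WM=23; [0,9) fires=2
i=4 t=2 v=9: DROP (t<23-4); WM=23
i=5 t=24 v=3: → [18,27); WM=23

4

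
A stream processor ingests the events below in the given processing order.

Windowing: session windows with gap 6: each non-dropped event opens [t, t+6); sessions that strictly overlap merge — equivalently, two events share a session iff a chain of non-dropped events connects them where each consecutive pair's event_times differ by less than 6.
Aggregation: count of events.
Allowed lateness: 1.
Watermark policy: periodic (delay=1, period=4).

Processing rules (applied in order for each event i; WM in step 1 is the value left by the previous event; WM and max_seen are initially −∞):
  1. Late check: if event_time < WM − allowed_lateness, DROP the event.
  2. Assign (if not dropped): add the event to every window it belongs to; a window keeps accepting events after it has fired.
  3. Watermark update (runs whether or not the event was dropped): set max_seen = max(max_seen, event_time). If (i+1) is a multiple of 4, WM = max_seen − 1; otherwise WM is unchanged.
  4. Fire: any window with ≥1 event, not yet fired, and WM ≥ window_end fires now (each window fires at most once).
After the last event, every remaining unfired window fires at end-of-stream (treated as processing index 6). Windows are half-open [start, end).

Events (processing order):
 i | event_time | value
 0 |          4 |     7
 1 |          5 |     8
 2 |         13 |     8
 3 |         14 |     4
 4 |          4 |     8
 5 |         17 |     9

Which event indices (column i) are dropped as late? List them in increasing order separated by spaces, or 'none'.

4

i=0 t=4 v=7: → [4,10); WM=−∞
i=1 t=5 v=8: → [4,11); WM=−∞
i=2 t=13 v=8: → [13,19); WM=−∞
i=3 t=14 v=4: → [13,20); WM=13
i=4 t=4 v=8: DROP (t<13-1); WM=13
i=5 t=17 v=9: → [13,23); WM=13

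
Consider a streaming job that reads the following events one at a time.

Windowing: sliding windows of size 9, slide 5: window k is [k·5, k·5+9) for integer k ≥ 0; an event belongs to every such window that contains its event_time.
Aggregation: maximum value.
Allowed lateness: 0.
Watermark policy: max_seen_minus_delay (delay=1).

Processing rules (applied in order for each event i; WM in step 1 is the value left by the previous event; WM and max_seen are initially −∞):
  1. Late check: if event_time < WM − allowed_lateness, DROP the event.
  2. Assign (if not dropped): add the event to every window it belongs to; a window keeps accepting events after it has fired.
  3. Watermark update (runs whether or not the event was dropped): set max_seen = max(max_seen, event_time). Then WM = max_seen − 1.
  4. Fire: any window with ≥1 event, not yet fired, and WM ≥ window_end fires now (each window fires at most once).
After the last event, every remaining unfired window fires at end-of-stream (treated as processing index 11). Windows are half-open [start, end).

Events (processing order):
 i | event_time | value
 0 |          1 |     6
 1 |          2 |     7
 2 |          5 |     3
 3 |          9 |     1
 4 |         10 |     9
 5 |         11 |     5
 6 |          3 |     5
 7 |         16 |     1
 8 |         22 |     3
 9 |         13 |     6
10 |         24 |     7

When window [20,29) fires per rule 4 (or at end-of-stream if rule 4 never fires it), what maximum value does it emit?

i=0 t=1 v=6: → [0,9); WM=0
i=1 t=2 v=7: → [0,9); WM=1
i=2 t=5 v=3: → [5,14),[0,9); WM=4
i=3 t=9 v=1: → [5,14); WM=8
i=4 t=10 v=9: → [10,19),[5,14); WM=9; [0,9) fires=7
i=5 t=11 v=5: → [10,19),[5,14); WM=10
i=6 t=3 v=5: DROP (t<10-0); WM=10
i=7 t=16 v=1: → [15,24),[10,19); WM=15; [5,14) fires=9
i=8 t=22 v=3: → [20,29),[15,24); WM=21; [10,19) fires=9
i=9 t=13 v=6: DROP (t<21-0); WM=21
i=10 t=24 v=7: → [20,29); WM=23

7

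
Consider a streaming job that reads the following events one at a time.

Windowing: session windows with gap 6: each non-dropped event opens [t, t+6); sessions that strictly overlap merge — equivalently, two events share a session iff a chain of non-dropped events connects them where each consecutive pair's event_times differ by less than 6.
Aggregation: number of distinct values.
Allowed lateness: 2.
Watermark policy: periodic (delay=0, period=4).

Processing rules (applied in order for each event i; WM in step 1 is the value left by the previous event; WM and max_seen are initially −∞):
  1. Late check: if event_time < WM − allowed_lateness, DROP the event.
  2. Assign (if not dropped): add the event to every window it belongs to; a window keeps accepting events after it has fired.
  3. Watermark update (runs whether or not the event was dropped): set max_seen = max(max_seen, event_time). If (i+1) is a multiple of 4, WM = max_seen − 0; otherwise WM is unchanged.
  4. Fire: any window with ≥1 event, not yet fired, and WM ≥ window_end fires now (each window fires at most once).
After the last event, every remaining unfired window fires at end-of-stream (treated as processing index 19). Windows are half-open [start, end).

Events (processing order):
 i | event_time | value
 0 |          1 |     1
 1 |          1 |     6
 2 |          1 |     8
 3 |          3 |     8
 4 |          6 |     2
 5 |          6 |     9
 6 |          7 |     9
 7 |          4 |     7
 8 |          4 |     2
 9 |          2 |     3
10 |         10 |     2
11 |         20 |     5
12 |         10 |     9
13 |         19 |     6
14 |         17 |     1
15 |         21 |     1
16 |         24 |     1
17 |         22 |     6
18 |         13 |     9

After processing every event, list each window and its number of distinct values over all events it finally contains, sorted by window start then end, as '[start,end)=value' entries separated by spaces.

[1,16)=6 [19,30)=3

i=0 t=1 v=1: → [1,7); WM=−∞
i=1 t=1 v=6: → [1,7); WM=−∞
i=2 t=1 v=8: → [1,7); WM=−∞
i=3 t=3 v=8: → [1,9); WM=3
i=4 t=6 v=2: → [1,12); WM=3
i=5 t=6 v=9: → [1,12); WM=3
i=6 t=7 v=9: → [1,13); WM=3
i=7 t=4 v=7: → [1,13); WM=7
i=8 t=4 v=2: DROP (t<7-2); WM=7
i=9 t=2 v=3: DROP (t<7-2); WM=7
i=10 t=10 v=2: → [1,16); WM=7
i=11 t=20 v=5: → [20,26); WM=20
i=12 t=10 v=9: DROP (t<20-2); WM=20
i=13 t=19 v=6: → [19,26); WM=20
i=14 t=17 v=1: DROP (t<20-2); WM=20
i=15 t=21 v=1: → [19,27); WM=21
i=16 t=24 v=1: → [19,30); WM=21
i=17 t=22 v=6: → [19,30); WM=21
i=18 t=13 v=9: DROP (t<21-2); WM=21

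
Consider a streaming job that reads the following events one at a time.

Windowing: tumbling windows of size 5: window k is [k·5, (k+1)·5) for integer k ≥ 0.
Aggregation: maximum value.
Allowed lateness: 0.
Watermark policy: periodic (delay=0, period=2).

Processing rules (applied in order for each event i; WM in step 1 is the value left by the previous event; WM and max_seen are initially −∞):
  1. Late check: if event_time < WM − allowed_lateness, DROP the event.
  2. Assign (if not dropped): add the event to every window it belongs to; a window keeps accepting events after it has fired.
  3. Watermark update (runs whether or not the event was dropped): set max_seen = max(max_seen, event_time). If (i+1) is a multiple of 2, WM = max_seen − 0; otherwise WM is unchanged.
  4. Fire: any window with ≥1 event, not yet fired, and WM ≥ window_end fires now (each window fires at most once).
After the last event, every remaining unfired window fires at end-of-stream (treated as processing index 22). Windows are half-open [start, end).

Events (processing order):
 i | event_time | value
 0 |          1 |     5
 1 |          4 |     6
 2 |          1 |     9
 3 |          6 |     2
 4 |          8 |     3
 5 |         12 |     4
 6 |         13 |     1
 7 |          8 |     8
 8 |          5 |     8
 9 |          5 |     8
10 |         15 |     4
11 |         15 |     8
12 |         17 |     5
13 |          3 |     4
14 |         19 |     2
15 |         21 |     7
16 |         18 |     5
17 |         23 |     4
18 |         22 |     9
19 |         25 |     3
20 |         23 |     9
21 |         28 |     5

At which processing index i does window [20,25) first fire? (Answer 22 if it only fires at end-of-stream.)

19

i=0 t=1 v=5: → [0,5); WM=−∞
i=1 t=4 v=6: → [0,5); WM=4
i=2 t=1 v=9: DROP (t<4-0); WM=4
i=3 t=6 v=2: → [5,10); WM=6; [0,5) fires=6
i=4 t=8 v=3: → [5,10); WM=6
i=5 t=12 v=4: → [10,15); WM=12; [5,10) fires=3
i=6 t=13 v=1: → [10,15); WM=12
i=7 t=8 v=8: DROP (t<12-0); WM=13
i=8 t=5 v=8: DROP (t<13-0); WM=13
i=9 t=5 v=8: DROP (t<13-0); WM=13
i=10 t=15 v=4: → [15,20); WM=13
i=11 t=15 v=8: → [15,20); WM=15; [10,15) fires=4
i=12 t=17 v=5: → [15,20); WM=15
i=13 t=3 v=4: DROP (t<15-0); WM=17
i=14 t=19 v=2: → [15,20); WM=17
i=15 t=21 v=7: → [20,25); WM=21; [15,20) fires=8
i=16 t=18 v=5: DROP (t<21-0); WM=21
i=17 t=23 v=4: → [20,25); WM=23
i=18 t=22 v=9: DROP (t<23-0); WM=23
i=19 t=25 v=3: → [25,30); WM=25; [20,25) fires=7
i=20 t=23 v=9: DROP (t<25-0); WM=25
i=21 t=28 v=5: → [25,30); WM=28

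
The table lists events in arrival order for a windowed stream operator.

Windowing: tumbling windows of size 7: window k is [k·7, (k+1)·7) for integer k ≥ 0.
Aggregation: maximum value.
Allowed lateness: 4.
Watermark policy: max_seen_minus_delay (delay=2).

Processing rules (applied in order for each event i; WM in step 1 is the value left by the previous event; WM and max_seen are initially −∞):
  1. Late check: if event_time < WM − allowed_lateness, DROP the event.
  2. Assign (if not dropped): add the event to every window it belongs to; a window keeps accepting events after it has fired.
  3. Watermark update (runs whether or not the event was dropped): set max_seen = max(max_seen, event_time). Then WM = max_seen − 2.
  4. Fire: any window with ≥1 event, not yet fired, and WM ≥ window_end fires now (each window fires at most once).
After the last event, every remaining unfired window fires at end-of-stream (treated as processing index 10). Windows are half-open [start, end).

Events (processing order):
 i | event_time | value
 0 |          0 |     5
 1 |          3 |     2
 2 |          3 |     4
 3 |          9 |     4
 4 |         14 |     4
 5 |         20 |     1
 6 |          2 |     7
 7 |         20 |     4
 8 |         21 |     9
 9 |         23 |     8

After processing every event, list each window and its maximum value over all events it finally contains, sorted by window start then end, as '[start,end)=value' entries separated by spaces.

i=0 t=0 v=5: → [0,7); WM=-2
i=1 t=3 v=2: → [0,7); WM=1
i=2 t=3 v=4: → [0,7); WM=1
i=3 t=9 v=4: → [7,14); WM=7; [0,7) fires=5
i=4 t=14 v=4: → [14,21); WM=12
i=5 t=20 v=1: → [14,21); WM=18; [7,14) fires=4
i=6 t=2 v=7: DROP (t<18-4); WM=18
i=7 t=20 v=4: → [14,21); WM=18
i=8 t=21 v=9: → [21,28); WM=19
i=9 t=23 v=8: → [21,28); WM=21; [14,21) fires=4

[0,7)=5 [7,14)=4 [14,21)=4 [21,28)=9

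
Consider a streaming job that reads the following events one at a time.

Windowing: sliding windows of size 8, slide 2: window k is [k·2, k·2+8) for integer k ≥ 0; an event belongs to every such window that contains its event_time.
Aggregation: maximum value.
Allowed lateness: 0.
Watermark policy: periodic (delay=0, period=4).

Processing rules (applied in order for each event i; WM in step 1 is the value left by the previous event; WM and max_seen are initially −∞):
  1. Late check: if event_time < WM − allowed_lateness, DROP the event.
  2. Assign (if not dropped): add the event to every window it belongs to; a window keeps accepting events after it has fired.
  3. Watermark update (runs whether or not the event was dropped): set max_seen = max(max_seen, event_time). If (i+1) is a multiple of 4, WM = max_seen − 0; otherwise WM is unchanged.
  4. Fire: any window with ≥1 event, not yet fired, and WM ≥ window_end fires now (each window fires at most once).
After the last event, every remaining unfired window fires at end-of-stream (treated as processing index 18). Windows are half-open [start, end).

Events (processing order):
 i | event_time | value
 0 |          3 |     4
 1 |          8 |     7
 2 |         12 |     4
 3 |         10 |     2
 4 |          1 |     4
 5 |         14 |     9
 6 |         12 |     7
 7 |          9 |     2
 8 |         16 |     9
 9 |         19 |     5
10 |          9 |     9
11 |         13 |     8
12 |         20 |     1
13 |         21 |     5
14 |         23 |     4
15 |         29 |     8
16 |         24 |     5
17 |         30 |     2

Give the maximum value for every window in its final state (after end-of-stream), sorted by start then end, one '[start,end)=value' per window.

[0,8)=4 [2,10)=7 [4,12)=7 [6,14)=7 [8,16)=9 [10,18)=9 [12,20)=9 [14,22)=9 [16,24)=9 [18,26)=5 [20,28)=5 [22,30)=8 [24,32)=8 [26,34)=8 [28,36)=8 [30,38)=2

i=0 t=3 v=4: → [2,10),[0,8); WM=−∞
i=1 t=8 v=7: → [8,16),[6,14),[4,12),[2,10); WM=−∞
i=2 t=12 v=4: → [12,20),[10,18),[8,16),[6,14); WM=−∞
i=3 t=10 v=2: → [10,18),[8,16),[6,14),[4,12); WM=12; [0,8) fires=4 [2,10) fires=7 [4,12) fires=7
i=4 t=1 v=4: DROP (t<12-0); WM=12
i=5 t=14 v=9: → [14,22),[12,20),[10,18),[8,16); WM=12
i=6 t=12 v=7: → [12,20),[10,18),[8,16),[6,14); WM=12
i=7 t=9 v=2: DROP (t<12-0); WM=14; [6,14) fires=7
i=8 t=16 v=9: → [16,24),[14,22),[12,20),[10,18); WM=14
i=9 t=19 v=5: → [18,26),[16,24),[14,22),[12,20); WM=14
i=10 t=9 v=9: DROP (t<14-0); WM=14
i=11 t=13 v=8: DROP (t<14-0); WM=19; [8,16) fires=9 [10,18) fires=9
i=12 t=20 v=1: → [20,28),[18,26),[16,24),[14,22); WM=19
i=13 t=21 v=5: → [20,28),[18,26),[16,24),[14,22); WM=19
i=14 t=23 v=4: → [22,30),[20,28),[18,26),[16,24); WM=19
i=15 t=29 v=8: → [28,36),[26,34),[24,32),[22,30); WM=29; [12,20) fires=9 [14,22) fires=9 [16,24) fires=9 [18,26) fires=5 [20,28) fires=5
i=16 t=24 v=5: DROP (t<29-0); WM=29
i=17 t=30 v=2: → [30,38),[28,36),[26,34),[24,32); WM=29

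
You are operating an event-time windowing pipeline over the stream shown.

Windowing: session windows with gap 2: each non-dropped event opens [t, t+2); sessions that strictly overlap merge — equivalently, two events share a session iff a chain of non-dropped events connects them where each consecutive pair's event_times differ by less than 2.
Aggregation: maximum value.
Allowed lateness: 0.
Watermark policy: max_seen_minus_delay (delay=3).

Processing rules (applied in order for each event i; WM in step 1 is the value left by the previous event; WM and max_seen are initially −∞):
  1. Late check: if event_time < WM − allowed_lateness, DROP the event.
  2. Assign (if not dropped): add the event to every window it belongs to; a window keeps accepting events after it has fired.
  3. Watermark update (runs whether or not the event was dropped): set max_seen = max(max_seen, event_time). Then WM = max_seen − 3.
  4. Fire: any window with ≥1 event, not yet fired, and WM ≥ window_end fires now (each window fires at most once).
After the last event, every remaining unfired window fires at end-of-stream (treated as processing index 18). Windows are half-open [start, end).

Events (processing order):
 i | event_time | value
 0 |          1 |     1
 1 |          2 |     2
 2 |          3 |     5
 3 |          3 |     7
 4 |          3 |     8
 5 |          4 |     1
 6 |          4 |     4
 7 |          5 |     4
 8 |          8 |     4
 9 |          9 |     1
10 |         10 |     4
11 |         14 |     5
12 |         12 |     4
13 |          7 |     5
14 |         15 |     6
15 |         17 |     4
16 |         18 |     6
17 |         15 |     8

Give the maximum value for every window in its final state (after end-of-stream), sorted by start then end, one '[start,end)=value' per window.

[1,7)=8 [8,12)=4 [12,14)=4 [14,17)=8 [17,20)=6

i=0 t=1 v=1: → [1,3); WM=-2
i=1 t=2 v=2: → [1,4); WM=-1
i=2 t=3 v=5: → [1,5); WM=0
i=3 t=3 v=7: → [1,5); WM=0
i=4 t=3 v=8: → [1,5); WM=0
i=5 t=4 v=1: → [1,6); WM=1
i=6 t=4 v=4: → [1,6); WM=1
i=7 t=5 v=4: → [1,7); WM=2
i=8 t=8 v=4: → [8,10); WM=5
i=9 t=9 v=1: → [8,11); WM=6
i=10 t=10 v=4: → [8,12); WM=7
i=11 t=14 v=5: → [14,16); WM=11
i=12 t=12 v=4: → [12,14); WM=11
i=13 t=7 v=5: DROP (t<11-0); WM=11
i=14 t=15 v=6: → [14,17); WM=12
i=15 t=17 v=4: → [17,19); WM=14
i=16 t=18 v=6: → [17,20); WM=15
i=17 t=15 v=8: → [14,17); WM=15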